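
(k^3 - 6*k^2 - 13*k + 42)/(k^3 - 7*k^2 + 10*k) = (k^2 - 4*k - 21)/(k*(k - 5))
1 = 1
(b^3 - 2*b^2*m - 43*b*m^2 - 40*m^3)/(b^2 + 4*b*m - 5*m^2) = (b^2 - 7*b*m - 8*m^2)/(b - m)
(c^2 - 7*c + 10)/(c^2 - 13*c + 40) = (c - 2)/(c - 8)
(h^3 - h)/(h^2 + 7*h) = (h^2 - 1)/(h + 7)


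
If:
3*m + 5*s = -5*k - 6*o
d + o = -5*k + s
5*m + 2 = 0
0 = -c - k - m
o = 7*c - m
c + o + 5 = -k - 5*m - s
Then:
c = 79/10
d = -773/10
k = -15/2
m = -2/5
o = 557/10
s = -591/10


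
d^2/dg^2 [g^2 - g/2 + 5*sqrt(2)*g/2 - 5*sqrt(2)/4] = 2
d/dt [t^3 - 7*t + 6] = 3*t^2 - 7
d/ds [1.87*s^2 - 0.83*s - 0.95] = 3.74*s - 0.83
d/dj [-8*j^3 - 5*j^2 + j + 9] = -24*j^2 - 10*j + 1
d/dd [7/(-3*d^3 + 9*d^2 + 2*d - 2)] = 7*(9*d^2 - 18*d - 2)/(3*d^3 - 9*d^2 - 2*d + 2)^2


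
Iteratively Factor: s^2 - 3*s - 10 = (s - 5)*(s + 2)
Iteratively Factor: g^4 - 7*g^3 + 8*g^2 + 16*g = (g - 4)*(g^3 - 3*g^2 - 4*g) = g*(g - 4)*(g^2 - 3*g - 4) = g*(g - 4)^2*(g + 1)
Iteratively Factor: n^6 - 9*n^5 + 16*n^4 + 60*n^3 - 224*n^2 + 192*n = (n + 3)*(n^5 - 12*n^4 + 52*n^3 - 96*n^2 + 64*n) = (n - 4)*(n + 3)*(n^4 - 8*n^3 + 20*n^2 - 16*n) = (n - 4)^2*(n + 3)*(n^3 - 4*n^2 + 4*n) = (n - 4)^2*(n - 2)*(n + 3)*(n^2 - 2*n) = n*(n - 4)^2*(n - 2)*(n + 3)*(n - 2)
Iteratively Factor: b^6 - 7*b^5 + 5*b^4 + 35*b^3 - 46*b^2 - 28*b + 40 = (b - 5)*(b^5 - 2*b^4 - 5*b^3 + 10*b^2 + 4*b - 8) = (b - 5)*(b - 1)*(b^4 - b^3 - 6*b^2 + 4*b + 8) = (b - 5)*(b - 2)*(b - 1)*(b^3 + b^2 - 4*b - 4) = (b - 5)*(b - 2)*(b - 1)*(b + 1)*(b^2 - 4) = (b - 5)*(b - 2)*(b - 1)*(b + 1)*(b + 2)*(b - 2)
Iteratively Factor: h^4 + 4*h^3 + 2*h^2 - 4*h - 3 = (h - 1)*(h^3 + 5*h^2 + 7*h + 3) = (h - 1)*(h + 1)*(h^2 + 4*h + 3) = (h - 1)*(h + 1)^2*(h + 3)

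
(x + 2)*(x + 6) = x^2 + 8*x + 12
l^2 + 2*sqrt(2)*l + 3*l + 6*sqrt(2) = (l + 3)*(l + 2*sqrt(2))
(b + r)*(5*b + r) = 5*b^2 + 6*b*r + r^2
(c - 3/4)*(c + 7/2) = c^2 + 11*c/4 - 21/8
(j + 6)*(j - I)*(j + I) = j^3 + 6*j^2 + j + 6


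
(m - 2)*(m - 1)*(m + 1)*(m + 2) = m^4 - 5*m^2 + 4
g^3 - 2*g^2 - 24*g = g*(g - 6)*(g + 4)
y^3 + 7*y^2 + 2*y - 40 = (y - 2)*(y + 4)*(y + 5)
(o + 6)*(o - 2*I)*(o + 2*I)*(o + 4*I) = o^4 + 6*o^3 + 4*I*o^3 + 4*o^2 + 24*I*o^2 + 24*o + 16*I*o + 96*I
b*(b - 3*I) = b^2 - 3*I*b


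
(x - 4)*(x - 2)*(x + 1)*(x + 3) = x^4 - 2*x^3 - 13*x^2 + 14*x + 24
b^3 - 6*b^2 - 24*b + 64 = (b - 8)*(b - 2)*(b + 4)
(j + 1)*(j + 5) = j^2 + 6*j + 5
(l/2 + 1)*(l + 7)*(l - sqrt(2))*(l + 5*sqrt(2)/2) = l^4/2 + 3*sqrt(2)*l^3/4 + 9*l^3/2 + 9*l^2/2 + 27*sqrt(2)*l^2/4 - 45*l/2 + 21*sqrt(2)*l/2 - 35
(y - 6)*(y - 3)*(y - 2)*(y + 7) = y^4 - 4*y^3 - 41*y^2 + 216*y - 252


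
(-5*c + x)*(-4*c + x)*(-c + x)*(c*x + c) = -20*c^4*x - 20*c^4 + 29*c^3*x^2 + 29*c^3*x - 10*c^2*x^3 - 10*c^2*x^2 + c*x^4 + c*x^3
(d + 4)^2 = d^2 + 8*d + 16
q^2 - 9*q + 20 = (q - 5)*(q - 4)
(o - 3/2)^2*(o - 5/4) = o^3 - 17*o^2/4 + 6*o - 45/16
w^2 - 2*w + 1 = (w - 1)^2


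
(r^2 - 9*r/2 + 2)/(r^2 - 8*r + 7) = (r^2 - 9*r/2 + 2)/(r^2 - 8*r + 7)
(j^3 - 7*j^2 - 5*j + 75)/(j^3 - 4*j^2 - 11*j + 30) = (j - 5)/(j - 2)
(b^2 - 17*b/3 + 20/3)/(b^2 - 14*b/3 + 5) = (b - 4)/(b - 3)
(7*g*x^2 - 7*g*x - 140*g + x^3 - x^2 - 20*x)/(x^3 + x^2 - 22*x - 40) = (7*g + x)/(x + 2)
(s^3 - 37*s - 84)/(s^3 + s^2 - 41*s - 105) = (s + 4)/(s + 5)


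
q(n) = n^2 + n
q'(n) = 2*n + 1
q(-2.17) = 2.54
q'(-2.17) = -3.34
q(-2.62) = 4.24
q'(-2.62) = -4.24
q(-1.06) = 0.06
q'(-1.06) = -1.12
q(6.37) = 46.95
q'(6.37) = 13.74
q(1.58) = 4.08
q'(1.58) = 4.16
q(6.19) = 44.51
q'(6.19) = 13.38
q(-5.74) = 27.21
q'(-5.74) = -10.48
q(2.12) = 6.61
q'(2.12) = 5.24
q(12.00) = 156.00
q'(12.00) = 25.00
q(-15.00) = 210.00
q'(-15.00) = -29.00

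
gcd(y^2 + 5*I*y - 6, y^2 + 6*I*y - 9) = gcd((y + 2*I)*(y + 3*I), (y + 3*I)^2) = y + 3*I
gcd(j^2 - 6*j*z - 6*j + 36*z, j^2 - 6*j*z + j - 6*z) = -j + 6*z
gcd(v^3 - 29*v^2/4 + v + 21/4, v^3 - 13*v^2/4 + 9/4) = v^2 - v/4 - 3/4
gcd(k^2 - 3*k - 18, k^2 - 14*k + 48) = k - 6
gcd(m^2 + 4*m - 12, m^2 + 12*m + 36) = m + 6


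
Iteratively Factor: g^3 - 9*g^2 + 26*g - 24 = (g - 3)*(g^2 - 6*g + 8) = (g - 3)*(g - 2)*(g - 4)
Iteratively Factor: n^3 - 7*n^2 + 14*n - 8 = (n - 1)*(n^2 - 6*n + 8) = (n - 2)*(n - 1)*(n - 4)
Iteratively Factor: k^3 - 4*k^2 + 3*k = (k)*(k^2 - 4*k + 3) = k*(k - 1)*(k - 3)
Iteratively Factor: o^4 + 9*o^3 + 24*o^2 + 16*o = (o + 4)*(o^3 + 5*o^2 + 4*o) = o*(o + 4)*(o^2 + 5*o + 4) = o*(o + 4)^2*(o + 1)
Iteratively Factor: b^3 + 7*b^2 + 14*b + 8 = (b + 4)*(b^2 + 3*b + 2) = (b + 1)*(b + 4)*(b + 2)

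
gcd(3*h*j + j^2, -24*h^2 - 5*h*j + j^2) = 3*h + j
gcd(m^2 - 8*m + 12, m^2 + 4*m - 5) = 1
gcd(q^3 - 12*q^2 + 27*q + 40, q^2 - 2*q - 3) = q + 1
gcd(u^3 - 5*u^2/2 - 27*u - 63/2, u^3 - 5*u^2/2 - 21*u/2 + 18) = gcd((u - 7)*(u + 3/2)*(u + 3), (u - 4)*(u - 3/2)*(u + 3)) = u + 3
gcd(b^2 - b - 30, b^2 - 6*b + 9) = 1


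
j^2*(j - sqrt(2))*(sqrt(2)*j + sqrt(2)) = sqrt(2)*j^4 - 2*j^3 + sqrt(2)*j^3 - 2*j^2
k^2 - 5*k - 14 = (k - 7)*(k + 2)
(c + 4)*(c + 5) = c^2 + 9*c + 20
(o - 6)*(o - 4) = o^2 - 10*o + 24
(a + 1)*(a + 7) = a^2 + 8*a + 7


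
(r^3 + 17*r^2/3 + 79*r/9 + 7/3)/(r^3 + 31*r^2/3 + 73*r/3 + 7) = (r + 7/3)/(r + 7)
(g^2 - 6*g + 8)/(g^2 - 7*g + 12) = (g - 2)/(g - 3)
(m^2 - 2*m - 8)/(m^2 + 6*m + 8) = (m - 4)/(m + 4)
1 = 1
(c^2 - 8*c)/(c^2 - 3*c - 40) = c/(c + 5)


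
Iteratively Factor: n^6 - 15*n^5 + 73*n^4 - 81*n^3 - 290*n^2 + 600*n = (n - 5)*(n^5 - 10*n^4 + 23*n^3 + 34*n^2 - 120*n) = (n - 5)*(n - 3)*(n^4 - 7*n^3 + 2*n^2 + 40*n) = n*(n - 5)*(n - 3)*(n^3 - 7*n^2 + 2*n + 40) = n*(n - 5)^2*(n - 3)*(n^2 - 2*n - 8) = n*(n - 5)^2*(n - 4)*(n - 3)*(n + 2)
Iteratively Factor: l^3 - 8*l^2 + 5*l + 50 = (l - 5)*(l^2 - 3*l - 10) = (l - 5)^2*(l + 2)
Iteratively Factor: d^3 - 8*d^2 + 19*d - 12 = (d - 1)*(d^2 - 7*d + 12) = (d - 4)*(d - 1)*(d - 3)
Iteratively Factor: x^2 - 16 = (x - 4)*(x + 4)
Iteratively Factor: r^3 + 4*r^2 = (r)*(r^2 + 4*r) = r*(r + 4)*(r)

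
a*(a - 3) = a^2 - 3*a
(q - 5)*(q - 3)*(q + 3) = q^3 - 5*q^2 - 9*q + 45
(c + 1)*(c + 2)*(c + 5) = c^3 + 8*c^2 + 17*c + 10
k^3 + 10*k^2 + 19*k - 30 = (k - 1)*(k + 5)*(k + 6)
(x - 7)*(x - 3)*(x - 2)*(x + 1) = x^4 - 11*x^3 + 29*x^2 - x - 42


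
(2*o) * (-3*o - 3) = -6*o^2 - 6*o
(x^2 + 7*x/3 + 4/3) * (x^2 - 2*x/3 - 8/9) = x^4 + 5*x^3/3 - 10*x^2/9 - 80*x/27 - 32/27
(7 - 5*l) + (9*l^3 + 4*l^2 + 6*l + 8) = 9*l^3 + 4*l^2 + l + 15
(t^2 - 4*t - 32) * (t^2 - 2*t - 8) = t^4 - 6*t^3 - 32*t^2 + 96*t + 256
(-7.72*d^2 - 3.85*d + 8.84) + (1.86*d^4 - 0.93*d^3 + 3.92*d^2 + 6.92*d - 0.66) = 1.86*d^4 - 0.93*d^3 - 3.8*d^2 + 3.07*d + 8.18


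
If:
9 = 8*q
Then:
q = 9/8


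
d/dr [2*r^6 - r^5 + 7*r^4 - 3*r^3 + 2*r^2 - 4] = r*(12*r^4 - 5*r^3 + 28*r^2 - 9*r + 4)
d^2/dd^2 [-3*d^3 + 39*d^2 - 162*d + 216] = 78 - 18*d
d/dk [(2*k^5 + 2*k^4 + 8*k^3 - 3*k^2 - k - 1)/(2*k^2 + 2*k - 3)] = (12*k^6 + 24*k^5 - 2*k^4 + 8*k^3 - 76*k^2 + 22*k + 5)/(4*k^4 + 8*k^3 - 8*k^2 - 12*k + 9)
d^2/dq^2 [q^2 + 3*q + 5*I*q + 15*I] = 2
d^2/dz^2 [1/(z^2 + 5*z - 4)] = 2*(-z^2 - 5*z + (2*z + 5)^2 + 4)/(z^2 + 5*z - 4)^3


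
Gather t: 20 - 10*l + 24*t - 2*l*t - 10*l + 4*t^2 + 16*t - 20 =-20*l + 4*t^2 + t*(40 - 2*l)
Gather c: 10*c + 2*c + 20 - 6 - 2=12*c + 12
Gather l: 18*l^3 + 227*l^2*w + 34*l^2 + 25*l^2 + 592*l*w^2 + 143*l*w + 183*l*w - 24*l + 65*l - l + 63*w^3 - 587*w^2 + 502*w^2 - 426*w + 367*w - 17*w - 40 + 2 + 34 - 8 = 18*l^3 + l^2*(227*w + 59) + l*(592*w^2 + 326*w + 40) + 63*w^3 - 85*w^2 - 76*w - 12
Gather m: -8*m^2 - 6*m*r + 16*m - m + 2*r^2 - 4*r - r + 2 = -8*m^2 + m*(15 - 6*r) + 2*r^2 - 5*r + 2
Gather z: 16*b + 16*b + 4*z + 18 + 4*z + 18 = 32*b + 8*z + 36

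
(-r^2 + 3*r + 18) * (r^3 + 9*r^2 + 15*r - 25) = -r^5 - 6*r^4 + 30*r^3 + 232*r^2 + 195*r - 450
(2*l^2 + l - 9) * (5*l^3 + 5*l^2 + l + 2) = 10*l^5 + 15*l^4 - 38*l^3 - 40*l^2 - 7*l - 18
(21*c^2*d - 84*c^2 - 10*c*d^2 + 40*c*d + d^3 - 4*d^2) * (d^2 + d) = 21*c^2*d^3 - 63*c^2*d^2 - 84*c^2*d - 10*c*d^4 + 30*c*d^3 + 40*c*d^2 + d^5 - 3*d^4 - 4*d^3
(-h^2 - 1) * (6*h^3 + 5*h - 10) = -6*h^5 - 11*h^3 + 10*h^2 - 5*h + 10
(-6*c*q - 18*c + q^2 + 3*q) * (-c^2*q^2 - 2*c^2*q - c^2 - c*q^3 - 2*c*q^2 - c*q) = 6*c^3*q^3 + 30*c^3*q^2 + 42*c^3*q + 18*c^3 + 5*c^2*q^4 + 25*c^2*q^3 + 35*c^2*q^2 + 15*c^2*q - c*q^5 - 5*c*q^4 - 7*c*q^3 - 3*c*q^2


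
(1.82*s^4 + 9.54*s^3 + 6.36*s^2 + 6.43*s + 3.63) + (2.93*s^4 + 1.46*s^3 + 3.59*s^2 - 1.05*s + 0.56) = 4.75*s^4 + 11.0*s^3 + 9.95*s^2 + 5.38*s + 4.19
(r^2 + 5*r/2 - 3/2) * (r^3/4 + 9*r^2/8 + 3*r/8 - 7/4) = r^5/4 + 7*r^4/4 + 45*r^3/16 - 5*r^2/2 - 79*r/16 + 21/8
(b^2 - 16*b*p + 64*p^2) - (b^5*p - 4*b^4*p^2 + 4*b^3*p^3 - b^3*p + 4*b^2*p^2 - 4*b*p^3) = -b^5*p + 4*b^4*p^2 - 4*b^3*p^3 + b^3*p - 4*b^2*p^2 + b^2 + 4*b*p^3 - 16*b*p + 64*p^2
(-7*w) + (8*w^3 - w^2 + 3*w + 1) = 8*w^3 - w^2 - 4*w + 1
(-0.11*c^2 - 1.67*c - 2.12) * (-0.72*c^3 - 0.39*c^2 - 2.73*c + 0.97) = 0.0792*c^5 + 1.2453*c^4 + 2.478*c^3 + 5.2792*c^2 + 4.1677*c - 2.0564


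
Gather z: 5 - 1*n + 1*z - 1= -n + z + 4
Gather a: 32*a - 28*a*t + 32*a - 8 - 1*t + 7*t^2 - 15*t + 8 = a*(64 - 28*t) + 7*t^2 - 16*t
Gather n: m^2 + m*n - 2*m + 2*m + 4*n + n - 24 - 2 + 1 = m^2 + n*(m + 5) - 25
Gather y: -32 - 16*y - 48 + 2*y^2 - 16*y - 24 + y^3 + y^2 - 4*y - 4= y^3 + 3*y^2 - 36*y - 108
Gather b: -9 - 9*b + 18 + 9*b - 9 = 0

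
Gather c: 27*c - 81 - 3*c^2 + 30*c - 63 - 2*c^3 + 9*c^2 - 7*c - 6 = -2*c^3 + 6*c^2 + 50*c - 150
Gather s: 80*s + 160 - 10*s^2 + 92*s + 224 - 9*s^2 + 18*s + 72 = -19*s^2 + 190*s + 456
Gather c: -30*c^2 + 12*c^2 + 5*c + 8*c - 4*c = -18*c^2 + 9*c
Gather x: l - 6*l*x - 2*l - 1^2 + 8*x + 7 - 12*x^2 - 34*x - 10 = -l - 12*x^2 + x*(-6*l - 26) - 4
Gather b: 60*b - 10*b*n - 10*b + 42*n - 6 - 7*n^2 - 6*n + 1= b*(50 - 10*n) - 7*n^2 + 36*n - 5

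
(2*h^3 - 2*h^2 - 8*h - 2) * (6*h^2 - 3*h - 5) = 12*h^5 - 18*h^4 - 52*h^3 + 22*h^2 + 46*h + 10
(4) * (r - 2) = 4*r - 8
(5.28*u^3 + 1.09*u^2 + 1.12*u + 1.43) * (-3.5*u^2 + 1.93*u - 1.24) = -18.48*u^5 + 6.3754*u^4 - 8.3635*u^3 - 4.195*u^2 + 1.3711*u - 1.7732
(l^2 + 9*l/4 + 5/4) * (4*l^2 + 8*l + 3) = 4*l^4 + 17*l^3 + 26*l^2 + 67*l/4 + 15/4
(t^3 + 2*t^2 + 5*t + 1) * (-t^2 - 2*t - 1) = -t^5 - 4*t^4 - 10*t^3 - 13*t^2 - 7*t - 1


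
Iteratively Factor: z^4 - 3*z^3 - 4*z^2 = (z + 1)*(z^3 - 4*z^2) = z*(z + 1)*(z^2 - 4*z) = z^2*(z + 1)*(z - 4)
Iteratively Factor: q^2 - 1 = (q - 1)*(q + 1)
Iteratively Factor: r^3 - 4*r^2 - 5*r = (r)*(r^2 - 4*r - 5) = r*(r - 5)*(r + 1)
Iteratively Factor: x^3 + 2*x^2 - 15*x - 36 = (x + 3)*(x^2 - x - 12) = (x + 3)^2*(x - 4)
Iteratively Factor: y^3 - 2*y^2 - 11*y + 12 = (y - 1)*(y^2 - y - 12) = (y - 1)*(y + 3)*(y - 4)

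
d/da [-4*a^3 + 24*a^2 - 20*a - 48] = -12*a^2 + 48*a - 20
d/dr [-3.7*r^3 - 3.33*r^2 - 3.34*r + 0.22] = -11.1*r^2 - 6.66*r - 3.34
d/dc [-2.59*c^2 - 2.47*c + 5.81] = -5.18*c - 2.47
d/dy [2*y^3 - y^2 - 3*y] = 6*y^2 - 2*y - 3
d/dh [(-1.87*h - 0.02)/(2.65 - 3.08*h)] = (13.295315 - 15.452668*h)/(3.08*h - 2.65)^3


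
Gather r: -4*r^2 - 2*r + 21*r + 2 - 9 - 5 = -4*r^2 + 19*r - 12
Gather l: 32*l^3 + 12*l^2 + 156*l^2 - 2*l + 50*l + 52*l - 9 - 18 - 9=32*l^3 + 168*l^2 + 100*l - 36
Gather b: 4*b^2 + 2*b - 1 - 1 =4*b^2 + 2*b - 2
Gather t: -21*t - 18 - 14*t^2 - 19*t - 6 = -14*t^2 - 40*t - 24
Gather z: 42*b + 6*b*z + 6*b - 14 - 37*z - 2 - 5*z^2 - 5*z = 48*b - 5*z^2 + z*(6*b - 42) - 16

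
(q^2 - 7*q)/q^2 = (q - 7)/q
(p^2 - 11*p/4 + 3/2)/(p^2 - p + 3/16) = 4*(p - 2)/(4*p - 1)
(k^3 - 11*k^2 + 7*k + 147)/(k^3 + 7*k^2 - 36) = (k^2 - 14*k + 49)/(k^2 + 4*k - 12)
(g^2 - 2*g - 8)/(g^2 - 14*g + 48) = (g^2 - 2*g - 8)/(g^2 - 14*g + 48)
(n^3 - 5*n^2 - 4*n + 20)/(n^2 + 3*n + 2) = (n^2 - 7*n + 10)/(n + 1)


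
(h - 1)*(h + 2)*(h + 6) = h^3 + 7*h^2 + 4*h - 12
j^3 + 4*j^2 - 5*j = j*(j - 1)*(j + 5)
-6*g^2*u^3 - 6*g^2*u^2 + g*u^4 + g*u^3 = u^2*(-6*g + u)*(g*u + g)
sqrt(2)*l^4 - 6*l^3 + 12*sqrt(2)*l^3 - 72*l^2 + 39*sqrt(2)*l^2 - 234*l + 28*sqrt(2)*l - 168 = (l + 4)*(l + 7)*(l - 3*sqrt(2))*(sqrt(2)*l + sqrt(2))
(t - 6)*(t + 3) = t^2 - 3*t - 18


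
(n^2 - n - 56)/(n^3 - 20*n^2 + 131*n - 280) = (n + 7)/(n^2 - 12*n + 35)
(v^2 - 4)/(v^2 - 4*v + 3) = (v^2 - 4)/(v^2 - 4*v + 3)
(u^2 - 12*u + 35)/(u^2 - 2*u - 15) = (u - 7)/(u + 3)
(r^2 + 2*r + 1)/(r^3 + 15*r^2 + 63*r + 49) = (r + 1)/(r^2 + 14*r + 49)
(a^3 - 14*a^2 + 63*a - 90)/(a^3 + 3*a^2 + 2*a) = (a^3 - 14*a^2 + 63*a - 90)/(a*(a^2 + 3*a + 2))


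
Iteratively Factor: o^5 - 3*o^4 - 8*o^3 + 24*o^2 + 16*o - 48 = (o + 2)*(o^4 - 5*o^3 + 2*o^2 + 20*o - 24) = (o - 3)*(o + 2)*(o^3 - 2*o^2 - 4*o + 8) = (o - 3)*(o - 2)*(o + 2)*(o^2 - 4) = (o - 3)*(o - 2)*(o + 2)^2*(o - 2)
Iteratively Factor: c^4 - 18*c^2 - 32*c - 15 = (c + 1)*(c^3 - c^2 - 17*c - 15) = (c + 1)*(c + 3)*(c^2 - 4*c - 5) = (c + 1)^2*(c + 3)*(c - 5)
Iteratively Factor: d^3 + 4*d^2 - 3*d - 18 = (d - 2)*(d^2 + 6*d + 9) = (d - 2)*(d + 3)*(d + 3)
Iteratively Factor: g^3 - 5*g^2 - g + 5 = (g + 1)*(g^2 - 6*g + 5) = (g - 5)*(g + 1)*(g - 1)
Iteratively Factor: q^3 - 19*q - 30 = (q - 5)*(q^2 + 5*q + 6) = (q - 5)*(q + 2)*(q + 3)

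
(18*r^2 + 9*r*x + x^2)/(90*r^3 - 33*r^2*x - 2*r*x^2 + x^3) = (3*r + x)/(15*r^2 - 8*r*x + x^2)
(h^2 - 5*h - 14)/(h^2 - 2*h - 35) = (h + 2)/(h + 5)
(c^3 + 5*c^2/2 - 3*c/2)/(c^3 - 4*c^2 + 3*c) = (2*c^2 + 5*c - 3)/(2*(c^2 - 4*c + 3))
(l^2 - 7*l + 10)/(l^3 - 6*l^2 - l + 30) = (l - 2)/(l^2 - l - 6)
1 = 1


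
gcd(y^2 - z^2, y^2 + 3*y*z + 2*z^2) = y + z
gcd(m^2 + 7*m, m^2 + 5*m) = m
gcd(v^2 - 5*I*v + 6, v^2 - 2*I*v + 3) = v + I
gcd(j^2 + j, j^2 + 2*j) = j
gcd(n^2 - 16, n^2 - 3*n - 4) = n - 4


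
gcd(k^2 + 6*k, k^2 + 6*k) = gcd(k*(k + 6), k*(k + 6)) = k^2 + 6*k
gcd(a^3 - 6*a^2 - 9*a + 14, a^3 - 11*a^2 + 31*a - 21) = a^2 - 8*a + 7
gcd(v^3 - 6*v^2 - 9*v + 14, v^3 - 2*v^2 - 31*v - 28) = v - 7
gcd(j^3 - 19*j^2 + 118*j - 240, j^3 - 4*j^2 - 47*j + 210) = j^2 - 11*j + 30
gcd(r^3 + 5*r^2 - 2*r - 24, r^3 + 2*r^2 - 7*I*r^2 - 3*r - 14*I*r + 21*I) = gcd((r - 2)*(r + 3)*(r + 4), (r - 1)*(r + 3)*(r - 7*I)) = r + 3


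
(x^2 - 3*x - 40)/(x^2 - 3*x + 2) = (x^2 - 3*x - 40)/(x^2 - 3*x + 2)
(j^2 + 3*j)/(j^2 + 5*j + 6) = j/(j + 2)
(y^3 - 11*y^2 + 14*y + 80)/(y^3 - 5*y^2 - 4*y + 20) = (y - 8)/(y - 2)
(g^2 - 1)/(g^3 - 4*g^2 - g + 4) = 1/(g - 4)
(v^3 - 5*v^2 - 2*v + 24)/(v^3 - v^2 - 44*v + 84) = (v^3 - 5*v^2 - 2*v + 24)/(v^3 - v^2 - 44*v + 84)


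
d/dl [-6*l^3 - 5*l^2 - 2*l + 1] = -18*l^2 - 10*l - 2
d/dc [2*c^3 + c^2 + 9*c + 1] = 6*c^2 + 2*c + 9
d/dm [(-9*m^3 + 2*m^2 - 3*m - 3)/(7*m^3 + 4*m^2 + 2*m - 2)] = (-50*m^4 + 6*m^3 + 133*m^2 + 16*m + 12)/(49*m^6 + 56*m^5 + 44*m^4 - 12*m^3 - 12*m^2 - 8*m + 4)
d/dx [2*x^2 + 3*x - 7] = 4*x + 3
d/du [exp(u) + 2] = exp(u)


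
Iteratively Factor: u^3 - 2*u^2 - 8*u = (u)*(u^2 - 2*u - 8) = u*(u - 4)*(u + 2)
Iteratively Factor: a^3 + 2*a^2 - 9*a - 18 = (a + 3)*(a^2 - a - 6) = (a + 2)*(a + 3)*(a - 3)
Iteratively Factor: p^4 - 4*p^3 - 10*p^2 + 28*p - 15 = (p - 5)*(p^3 + p^2 - 5*p + 3) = (p - 5)*(p + 3)*(p^2 - 2*p + 1) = (p - 5)*(p - 1)*(p + 3)*(p - 1)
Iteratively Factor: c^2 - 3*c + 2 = (c - 1)*(c - 2)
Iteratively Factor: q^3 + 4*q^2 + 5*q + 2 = (q + 2)*(q^2 + 2*q + 1) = (q + 1)*(q + 2)*(q + 1)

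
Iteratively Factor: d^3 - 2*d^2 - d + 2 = (d - 2)*(d^2 - 1) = (d - 2)*(d - 1)*(d + 1)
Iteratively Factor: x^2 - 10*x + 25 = (x - 5)*(x - 5)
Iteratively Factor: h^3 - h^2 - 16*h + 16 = (h - 1)*(h^2 - 16) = (h - 4)*(h - 1)*(h + 4)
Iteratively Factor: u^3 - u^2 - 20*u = (u)*(u^2 - u - 20) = u*(u - 5)*(u + 4)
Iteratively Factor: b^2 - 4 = (b - 2)*(b + 2)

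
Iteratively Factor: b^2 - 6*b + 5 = (b - 5)*(b - 1)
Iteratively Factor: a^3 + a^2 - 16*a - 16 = (a + 4)*(a^2 - 3*a - 4) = (a + 1)*(a + 4)*(a - 4)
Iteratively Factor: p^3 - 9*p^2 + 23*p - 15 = (p - 1)*(p^2 - 8*p + 15) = (p - 3)*(p - 1)*(p - 5)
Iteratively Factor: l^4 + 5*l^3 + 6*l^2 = (l + 2)*(l^3 + 3*l^2) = l*(l + 2)*(l^2 + 3*l) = l*(l + 2)*(l + 3)*(l)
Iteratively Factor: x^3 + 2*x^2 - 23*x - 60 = (x + 3)*(x^2 - x - 20) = (x - 5)*(x + 3)*(x + 4)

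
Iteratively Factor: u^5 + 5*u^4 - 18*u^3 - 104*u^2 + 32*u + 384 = (u - 2)*(u^4 + 7*u^3 - 4*u^2 - 112*u - 192) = (u - 2)*(u + 4)*(u^3 + 3*u^2 - 16*u - 48) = (u - 2)*(u + 4)^2*(u^2 - u - 12) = (u - 2)*(u + 3)*(u + 4)^2*(u - 4)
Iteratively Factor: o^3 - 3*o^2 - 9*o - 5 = (o + 1)*(o^2 - 4*o - 5) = (o + 1)^2*(o - 5)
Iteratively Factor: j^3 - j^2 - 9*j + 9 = (j - 1)*(j^2 - 9) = (j - 1)*(j + 3)*(j - 3)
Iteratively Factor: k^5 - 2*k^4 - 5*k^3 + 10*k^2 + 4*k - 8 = (k - 2)*(k^4 - 5*k^2 + 4) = (k - 2)*(k - 1)*(k^3 + k^2 - 4*k - 4) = (k - 2)*(k - 1)*(k + 2)*(k^2 - k - 2) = (k - 2)*(k - 1)*(k + 1)*(k + 2)*(k - 2)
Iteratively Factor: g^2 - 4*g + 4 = (g - 2)*(g - 2)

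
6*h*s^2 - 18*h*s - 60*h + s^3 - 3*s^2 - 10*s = (6*h + s)*(s - 5)*(s + 2)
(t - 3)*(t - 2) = t^2 - 5*t + 6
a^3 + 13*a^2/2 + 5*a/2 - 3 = (a - 1/2)*(a + 1)*(a + 6)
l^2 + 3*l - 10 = (l - 2)*(l + 5)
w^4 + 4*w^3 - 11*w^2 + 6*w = w*(w - 1)^2*(w + 6)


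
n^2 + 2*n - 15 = (n - 3)*(n + 5)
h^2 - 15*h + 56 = (h - 8)*(h - 7)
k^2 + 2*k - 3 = (k - 1)*(k + 3)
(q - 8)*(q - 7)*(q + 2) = q^3 - 13*q^2 + 26*q + 112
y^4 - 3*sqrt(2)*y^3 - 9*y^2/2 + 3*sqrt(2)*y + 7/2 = (y - 1)*(y + 1)*(y - 7*sqrt(2)/2)*(y + sqrt(2)/2)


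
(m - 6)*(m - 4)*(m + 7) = m^3 - 3*m^2 - 46*m + 168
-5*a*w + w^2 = w*(-5*a + w)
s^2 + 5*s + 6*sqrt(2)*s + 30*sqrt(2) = (s + 5)*(s + 6*sqrt(2))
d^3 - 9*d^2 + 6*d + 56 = (d - 7)*(d - 4)*(d + 2)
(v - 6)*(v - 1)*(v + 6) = v^3 - v^2 - 36*v + 36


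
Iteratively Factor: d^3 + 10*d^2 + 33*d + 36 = (d + 3)*(d^2 + 7*d + 12) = (d + 3)^2*(d + 4)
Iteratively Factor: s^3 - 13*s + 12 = (s - 1)*(s^2 + s - 12) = (s - 3)*(s - 1)*(s + 4)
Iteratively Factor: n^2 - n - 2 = (n - 2)*(n + 1)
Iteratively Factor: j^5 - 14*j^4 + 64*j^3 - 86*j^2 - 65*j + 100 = (j + 1)*(j^4 - 15*j^3 + 79*j^2 - 165*j + 100) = (j - 1)*(j + 1)*(j^3 - 14*j^2 + 65*j - 100) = (j - 4)*(j - 1)*(j + 1)*(j^2 - 10*j + 25) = (j - 5)*(j - 4)*(j - 1)*(j + 1)*(j - 5)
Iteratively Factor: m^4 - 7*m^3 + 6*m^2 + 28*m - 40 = (m - 2)*(m^3 - 5*m^2 - 4*m + 20) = (m - 2)*(m + 2)*(m^2 - 7*m + 10) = (m - 2)^2*(m + 2)*(m - 5)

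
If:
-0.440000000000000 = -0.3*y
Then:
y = 1.47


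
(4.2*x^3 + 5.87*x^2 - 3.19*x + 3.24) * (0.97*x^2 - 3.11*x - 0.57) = 4.074*x^5 - 7.3681*x^4 - 23.744*x^3 + 9.7178*x^2 - 8.2581*x - 1.8468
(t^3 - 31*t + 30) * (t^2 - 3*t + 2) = t^5 - 3*t^4 - 29*t^3 + 123*t^2 - 152*t + 60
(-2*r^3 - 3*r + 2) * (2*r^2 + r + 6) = -4*r^5 - 2*r^4 - 18*r^3 + r^2 - 16*r + 12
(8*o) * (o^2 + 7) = 8*o^3 + 56*o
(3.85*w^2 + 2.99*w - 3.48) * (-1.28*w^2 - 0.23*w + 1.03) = -4.928*w^4 - 4.7127*w^3 + 7.7322*w^2 + 3.8801*w - 3.5844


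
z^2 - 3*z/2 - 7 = (z - 7/2)*(z + 2)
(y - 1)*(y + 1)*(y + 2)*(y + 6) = y^4 + 8*y^3 + 11*y^2 - 8*y - 12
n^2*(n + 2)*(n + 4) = n^4 + 6*n^3 + 8*n^2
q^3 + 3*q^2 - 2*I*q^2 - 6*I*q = q*(q + 3)*(q - 2*I)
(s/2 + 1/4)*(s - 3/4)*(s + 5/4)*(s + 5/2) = s^4/2 + 7*s^3/4 + 29*s^2/32 - 35*s/32 - 75/128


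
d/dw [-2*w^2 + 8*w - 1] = 8 - 4*w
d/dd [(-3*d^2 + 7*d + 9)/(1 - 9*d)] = (27*d^2 - 6*d + 88)/(81*d^2 - 18*d + 1)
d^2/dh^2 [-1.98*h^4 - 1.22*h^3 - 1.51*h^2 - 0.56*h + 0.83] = -23.76*h^2 - 7.32*h - 3.02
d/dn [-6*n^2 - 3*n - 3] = -12*n - 3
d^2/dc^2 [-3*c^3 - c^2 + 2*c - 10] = -18*c - 2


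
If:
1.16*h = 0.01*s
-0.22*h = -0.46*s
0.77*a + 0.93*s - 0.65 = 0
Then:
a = 0.84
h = 0.00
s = 0.00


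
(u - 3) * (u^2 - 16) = u^3 - 3*u^2 - 16*u + 48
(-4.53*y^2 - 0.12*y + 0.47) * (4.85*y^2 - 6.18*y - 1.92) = -21.9705*y^4 + 27.4134*y^3 + 11.7187*y^2 - 2.6742*y - 0.9024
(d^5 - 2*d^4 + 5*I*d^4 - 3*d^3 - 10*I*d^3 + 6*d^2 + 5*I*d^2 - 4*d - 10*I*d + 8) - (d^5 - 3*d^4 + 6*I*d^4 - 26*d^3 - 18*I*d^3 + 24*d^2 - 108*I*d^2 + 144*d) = d^4 - I*d^4 + 23*d^3 + 8*I*d^3 - 18*d^2 + 113*I*d^2 - 148*d - 10*I*d + 8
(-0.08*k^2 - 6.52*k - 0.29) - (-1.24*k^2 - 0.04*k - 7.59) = 1.16*k^2 - 6.48*k + 7.3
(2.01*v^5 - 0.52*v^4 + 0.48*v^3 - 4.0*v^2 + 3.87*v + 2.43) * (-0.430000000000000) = -0.8643*v^5 + 0.2236*v^4 - 0.2064*v^3 + 1.72*v^2 - 1.6641*v - 1.0449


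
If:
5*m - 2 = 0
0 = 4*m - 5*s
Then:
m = 2/5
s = 8/25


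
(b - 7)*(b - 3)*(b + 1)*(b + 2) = b^4 - 7*b^3 - 7*b^2 + 43*b + 42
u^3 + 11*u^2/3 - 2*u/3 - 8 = (u - 4/3)*(u + 2)*(u + 3)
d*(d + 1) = d^2 + d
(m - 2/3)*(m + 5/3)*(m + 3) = m^3 + 4*m^2 + 17*m/9 - 10/3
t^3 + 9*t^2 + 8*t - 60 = (t - 2)*(t + 5)*(t + 6)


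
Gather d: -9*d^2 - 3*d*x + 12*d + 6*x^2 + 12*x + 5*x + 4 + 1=-9*d^2 + d*(12 - 3*x) + 6*x^2 + 17*x + 5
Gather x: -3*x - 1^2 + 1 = -3*x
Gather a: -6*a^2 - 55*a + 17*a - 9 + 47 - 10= -6*a^2 - 38*a + 28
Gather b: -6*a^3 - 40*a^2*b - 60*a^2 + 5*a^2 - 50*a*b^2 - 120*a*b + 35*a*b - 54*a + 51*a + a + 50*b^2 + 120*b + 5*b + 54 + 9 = -6*a^3 - 55*a^2 - 2*a + b^2*(50 - 50*a) + b*(-40*a^2 - 85*a + 125) + 63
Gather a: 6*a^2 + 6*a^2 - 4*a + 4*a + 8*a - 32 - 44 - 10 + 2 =12*a^2 + 8*a - 84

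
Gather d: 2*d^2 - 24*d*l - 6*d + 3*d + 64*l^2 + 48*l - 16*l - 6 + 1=2*d^2 + d*(-24*l - 3) + 64*l^2 + 32*l - 5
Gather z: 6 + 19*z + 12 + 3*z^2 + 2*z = 3*z^2 + 21*z + 18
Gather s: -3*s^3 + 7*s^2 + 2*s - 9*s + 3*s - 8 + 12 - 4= -3*s^3 + 7*s^2 - 4*s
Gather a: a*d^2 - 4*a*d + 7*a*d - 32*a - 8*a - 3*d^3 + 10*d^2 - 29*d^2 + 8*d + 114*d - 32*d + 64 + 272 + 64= a*(d^2 + 3*d - 40) - 3*d^3 - 19*d^2 + 90*d + 400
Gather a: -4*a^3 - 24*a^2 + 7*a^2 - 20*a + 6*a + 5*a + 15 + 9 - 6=-4*a^3 - 17*a^2 - 9*a + 18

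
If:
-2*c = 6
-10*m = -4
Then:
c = -3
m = 2/5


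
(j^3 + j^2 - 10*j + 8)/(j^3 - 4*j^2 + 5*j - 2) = (j + 4)/(j - 1)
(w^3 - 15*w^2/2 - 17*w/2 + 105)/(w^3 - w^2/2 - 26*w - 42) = (w - 5)/(w + 2)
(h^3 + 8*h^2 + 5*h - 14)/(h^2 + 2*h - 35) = (h^2 + h - 2)/(h - 5)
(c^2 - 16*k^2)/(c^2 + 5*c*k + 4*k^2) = (c - 4*k)/(c + k)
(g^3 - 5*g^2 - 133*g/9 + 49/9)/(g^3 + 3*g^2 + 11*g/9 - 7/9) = (g - 7)/(g + 1)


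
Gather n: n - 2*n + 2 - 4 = -n - 2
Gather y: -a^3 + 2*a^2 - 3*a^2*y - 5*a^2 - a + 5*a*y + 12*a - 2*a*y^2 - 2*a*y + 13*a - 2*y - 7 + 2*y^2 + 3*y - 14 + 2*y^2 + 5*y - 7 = -a^3 - 3*a^2 + 24*a + y^2*(4 - 2*a) + y*(-3*a^2 + 3*a + 6) - 28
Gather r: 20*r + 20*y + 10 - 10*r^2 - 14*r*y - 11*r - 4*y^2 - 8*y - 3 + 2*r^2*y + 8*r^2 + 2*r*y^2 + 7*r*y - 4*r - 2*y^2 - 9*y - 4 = r^2*(2*y - 2) + r*(2*y^2 - 7*y + 5) - 6*y^2 + 3*y + 3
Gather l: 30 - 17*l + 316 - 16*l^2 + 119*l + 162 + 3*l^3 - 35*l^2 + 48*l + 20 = 3*l^3 - 51*l^2 + 150*l + 528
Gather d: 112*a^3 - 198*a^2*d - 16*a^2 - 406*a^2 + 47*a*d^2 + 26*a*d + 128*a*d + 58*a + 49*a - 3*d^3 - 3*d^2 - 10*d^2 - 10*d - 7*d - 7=112*a^3 - 422*a^2 + 107*a - 3*d^3 + d^2*(47*a - 13) + d*(-198*a^2 + 154*a - 17) - 7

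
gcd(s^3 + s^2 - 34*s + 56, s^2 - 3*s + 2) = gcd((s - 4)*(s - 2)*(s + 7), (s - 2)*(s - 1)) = s - 2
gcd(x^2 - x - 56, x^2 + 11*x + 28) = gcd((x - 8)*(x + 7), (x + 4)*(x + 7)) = x + 7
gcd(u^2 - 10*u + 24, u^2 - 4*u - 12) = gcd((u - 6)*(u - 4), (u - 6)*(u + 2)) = u - 6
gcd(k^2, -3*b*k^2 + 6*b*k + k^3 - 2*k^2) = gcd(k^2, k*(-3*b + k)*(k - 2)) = k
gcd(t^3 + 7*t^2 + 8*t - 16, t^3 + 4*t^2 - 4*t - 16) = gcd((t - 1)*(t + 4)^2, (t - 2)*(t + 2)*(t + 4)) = t + 4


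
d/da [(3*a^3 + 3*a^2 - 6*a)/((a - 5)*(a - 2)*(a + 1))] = 3*(-7*a^4 + 10*a^3 + 21*a^2 + 20*a - 20)/(a^6 - 12*a^5 + 42*a^4 - 16*a^3 - 111*a^2 + 60*a + 100)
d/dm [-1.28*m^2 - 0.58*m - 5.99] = -2.56*m - 0.58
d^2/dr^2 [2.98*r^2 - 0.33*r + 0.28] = 5.96000000000000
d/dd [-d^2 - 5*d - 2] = -2*d - 5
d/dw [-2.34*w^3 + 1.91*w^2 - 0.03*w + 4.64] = -7.02*w^2 + 3.82*w - 0.03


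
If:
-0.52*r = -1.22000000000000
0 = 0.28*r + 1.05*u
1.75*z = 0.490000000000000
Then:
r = 2.35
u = -0.63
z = 0.28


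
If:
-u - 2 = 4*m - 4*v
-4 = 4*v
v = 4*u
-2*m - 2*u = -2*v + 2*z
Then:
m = -23/16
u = -1/4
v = -1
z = 11/16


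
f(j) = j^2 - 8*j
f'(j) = 2*j - 8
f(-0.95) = 8.50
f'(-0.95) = -9.90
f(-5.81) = 80.24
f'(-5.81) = -19.62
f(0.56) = -4.17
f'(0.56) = -6.88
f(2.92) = -14.83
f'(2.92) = -2.16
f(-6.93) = 103.46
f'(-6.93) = -21.86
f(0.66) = -4.84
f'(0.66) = -6.68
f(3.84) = -15.97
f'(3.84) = -0.32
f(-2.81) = 30.38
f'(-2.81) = -13.62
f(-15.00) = 345.00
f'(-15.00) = -38.00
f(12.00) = 48.00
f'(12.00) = 16.00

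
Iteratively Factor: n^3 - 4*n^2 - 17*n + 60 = (n + 4)*(n^2 - 8*n + 15) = (n - 3)*(n + 4)*(n - 5)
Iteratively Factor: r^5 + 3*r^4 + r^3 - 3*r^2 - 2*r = (r + 1)*(r^4 + 2*r^3 - r^2 - 2*r) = (r + 1)*(r + 2)*(r^3 - r) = (r + 1)^2*(r + 2)*(r^2 - r) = (r - 1)*(r + 1)^2*(r + 2)*(r)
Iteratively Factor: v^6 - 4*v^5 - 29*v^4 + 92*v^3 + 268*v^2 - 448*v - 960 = (v + 4)*(v^5 - 8*v^4 + 3*v^3 + 80*v^2 - 52*v - 240) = (v + 2)*(v + 4)*(v^4 - 10*v^3 + 23*v^2 + 34*v - 120) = (v + 2)^2*(v + 4)*(v^3 - 12*v^2 + 47*v - 60) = (v - 5)*(v + 2)^2*(v + 4)*(v^2 - 7*v + 12) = (v - 5)*(v - 4)*(v + 2)^2*(v + 4)*(v - 3)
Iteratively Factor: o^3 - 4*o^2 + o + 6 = (o + 1)*(o^2 - 5*o + 6) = (o - 2)*(o + 1)*(o - 3)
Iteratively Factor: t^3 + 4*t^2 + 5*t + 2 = (t + 1)*(t^2 + 3*t + 2) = (t + 1)*(t + 2)*(t + 1)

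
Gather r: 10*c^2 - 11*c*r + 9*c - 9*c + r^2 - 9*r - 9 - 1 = 10*c^2 + r^2 + r*(-11*c - 9) - 10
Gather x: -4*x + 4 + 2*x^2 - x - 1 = 2*x^2 - 5*x + 3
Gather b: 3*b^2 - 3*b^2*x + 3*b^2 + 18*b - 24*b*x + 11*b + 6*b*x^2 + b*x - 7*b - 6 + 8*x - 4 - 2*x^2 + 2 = b^2*(6 - 3*x) + b*(6*x^2 - 23*x + 22) - 2*x^2 + 8*x - 8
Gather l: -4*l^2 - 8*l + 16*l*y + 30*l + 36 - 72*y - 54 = -4*l^2 + l*(16*y + 22) - 72*y - 18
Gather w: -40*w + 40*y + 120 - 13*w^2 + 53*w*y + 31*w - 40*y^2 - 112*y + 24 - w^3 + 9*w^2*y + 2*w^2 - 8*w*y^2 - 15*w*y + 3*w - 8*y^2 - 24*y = -w^3 + w^2*(9*y - 11) + w*(-8*y^2 + 38*y - 6) - 48*y^2 - 96*y + 144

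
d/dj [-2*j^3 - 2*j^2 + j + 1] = -6*j^2 - 4*j + 1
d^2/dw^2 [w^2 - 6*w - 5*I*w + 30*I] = 2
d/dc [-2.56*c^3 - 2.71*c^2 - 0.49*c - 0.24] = -7.68*c^2 - 5.42*c - 0.49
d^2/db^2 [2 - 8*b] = 0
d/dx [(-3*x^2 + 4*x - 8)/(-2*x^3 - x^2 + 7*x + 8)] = (-6*x^4 + 16*x^3 - 65*x^2 - 64*x + 88)/(4*x^6 + 4*x^5 - 27*x^4 - 46*x^3 + 33*x^2 + 112*x + 64)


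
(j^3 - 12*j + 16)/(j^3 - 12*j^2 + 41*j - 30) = (j^3 - 12*j + 16)/(j^3 - 12*j^2 + 41*j - 30)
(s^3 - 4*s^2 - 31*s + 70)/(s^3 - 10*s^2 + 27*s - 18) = (s^3 - 4*s^2 - 31*s + 70)/(s^3 - 10*s^2 + 27*s - 18)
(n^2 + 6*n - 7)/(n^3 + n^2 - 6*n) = (n^2 + 6*n - 7)/(n*(n^2 + n - 6))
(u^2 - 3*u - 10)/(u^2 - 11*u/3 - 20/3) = 3*(u + 2)/(3*u + 4)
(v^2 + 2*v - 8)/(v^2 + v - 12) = (v - 2)/(v - 3)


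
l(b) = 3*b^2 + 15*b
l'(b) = 6*b + 15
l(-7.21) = 47.80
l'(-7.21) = -28.26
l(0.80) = 13.92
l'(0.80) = 19.80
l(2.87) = 67.76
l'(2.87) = 32.22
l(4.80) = 141.12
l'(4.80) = 43.80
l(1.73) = 34.93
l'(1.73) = 25.38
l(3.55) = 91.06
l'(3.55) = 36.30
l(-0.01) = -0.15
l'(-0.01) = 14.94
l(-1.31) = -14.50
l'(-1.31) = 7.14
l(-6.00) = 18.00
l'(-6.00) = -21.00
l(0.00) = 0.00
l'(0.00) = 15.00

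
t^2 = t^2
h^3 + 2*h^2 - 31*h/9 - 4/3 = (h - 4/3)*(h + 1/3)*(h + 3)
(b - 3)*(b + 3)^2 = b^3 + 3*b^2 - 9*b - 27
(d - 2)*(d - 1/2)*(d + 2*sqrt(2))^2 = d^4 - 5*d^3/2 + 4*sqrt(2)*d^3 - 10*sqrt(2)*d^2 + 9*d^2 - 20*d + 4*sqrt(2)*d + 8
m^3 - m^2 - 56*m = m*(m - 8)*(m + 7)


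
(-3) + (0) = -3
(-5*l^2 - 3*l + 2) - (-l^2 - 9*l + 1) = -4*l^2 + 6*l + 1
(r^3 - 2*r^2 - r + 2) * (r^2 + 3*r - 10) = r^5 + r^4 - 17*r^3 + 19*r^2 + 16*r - 20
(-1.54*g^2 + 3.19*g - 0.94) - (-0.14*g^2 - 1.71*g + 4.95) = -1.4*g^2 + 4.9*g - 5.89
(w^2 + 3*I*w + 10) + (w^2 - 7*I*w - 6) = 2*w^2 - 4*I*w + 4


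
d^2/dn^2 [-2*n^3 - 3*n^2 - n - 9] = -12*n - 6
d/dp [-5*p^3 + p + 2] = 1 - 15*p^2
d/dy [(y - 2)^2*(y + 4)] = 3*y^2 - 12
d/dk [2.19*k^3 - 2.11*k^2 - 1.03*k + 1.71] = 6.57*k^2 - 4.22*k - 1.03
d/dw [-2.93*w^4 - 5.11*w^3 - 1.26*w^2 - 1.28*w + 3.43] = -11.72*w^3 - 15.33*w^2 - 2.52*w - 1.28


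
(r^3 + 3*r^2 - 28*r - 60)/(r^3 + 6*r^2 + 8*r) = (r^2 + r - 30)/(r*(r + 4))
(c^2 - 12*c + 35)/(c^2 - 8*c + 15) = (c - 7)/(c - 3)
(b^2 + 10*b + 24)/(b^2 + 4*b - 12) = (b + 4)/(b - 2)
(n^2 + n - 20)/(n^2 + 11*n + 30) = (n - 4)/(n + 6)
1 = 1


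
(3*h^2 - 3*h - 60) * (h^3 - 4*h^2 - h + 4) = 3*h^5 - 15*h^4 - 51*h^3 + 255*h^2 + 48*h - 240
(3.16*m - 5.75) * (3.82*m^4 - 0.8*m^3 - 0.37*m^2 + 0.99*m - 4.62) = 12.0712*m^5 - 24.493*m^4 + 3.4308*m^3 + 5.2559*m^2 - 20.2917*m + 26.565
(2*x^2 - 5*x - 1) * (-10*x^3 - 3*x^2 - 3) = -20*x^5 + 44*x^4 + 25*x^3 - 3*x^2 + 15*x + 3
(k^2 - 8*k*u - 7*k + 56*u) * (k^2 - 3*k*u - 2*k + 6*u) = k^4 - 11*k^3*u - 9*k^3 + 24*k^2*u^2 + 99*k^2*u + 14*k^2 - 216*k*u^2 - 154*k*u + 336*u^2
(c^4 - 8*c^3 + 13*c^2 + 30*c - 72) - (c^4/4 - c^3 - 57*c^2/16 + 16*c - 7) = 3*c^4/4 - 7*c^3 + 265*c^2/16 + 14*c - 65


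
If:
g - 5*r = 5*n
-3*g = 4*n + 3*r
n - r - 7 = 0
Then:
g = -35/37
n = 126/37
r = -133/37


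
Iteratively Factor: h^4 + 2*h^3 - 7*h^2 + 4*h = (h - 1)*(h^3 + 3*h^2 - 4*h) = h*(h - 1)*(h^2 + 3*h - 4) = h*(h - 1)*(h + 4)*(h - 1)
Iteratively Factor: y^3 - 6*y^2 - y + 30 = (y - 5)*(y^2 - y - 6) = (y - 5)*(y - 3)*(y + 2)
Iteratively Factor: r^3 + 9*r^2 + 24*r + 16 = (r + 1)*(r^2 + 8*r + 16) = (r + 1)*(r + 4)*(r + 4)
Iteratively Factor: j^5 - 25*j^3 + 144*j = (j - 3)*(j^4 + 3*j^3 - 16*j^2 - 48*j) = j*(j - 3)*(j^3 + 3*j^2 - 16*j - 48) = j*(j - 4)*(j - 3)*(j^2 + 7*j + 12) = j*(j - 4)*(j - 3)*(j + 3)*(j + 4)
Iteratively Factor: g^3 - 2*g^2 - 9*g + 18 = (g - 3)*(g^2 + g - 6) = (g - 3)*(g - 2)*(g + 3)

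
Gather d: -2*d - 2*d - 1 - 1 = -4*d - 2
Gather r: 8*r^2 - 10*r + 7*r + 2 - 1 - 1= 8*r^2 - 3*r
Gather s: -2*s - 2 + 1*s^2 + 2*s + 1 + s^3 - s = s^3 + s^2 - s - 1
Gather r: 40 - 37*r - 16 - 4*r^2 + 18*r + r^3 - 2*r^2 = r^3 - 6*r^2 - 19*r + 24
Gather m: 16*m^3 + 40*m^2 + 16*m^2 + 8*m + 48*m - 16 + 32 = 16*m^3 + 56*m^2 + 56*m + 16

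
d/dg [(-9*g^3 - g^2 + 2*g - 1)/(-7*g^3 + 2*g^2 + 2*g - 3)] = (-25*g^4 - 8*g^3 + 54*g^2 + 10*g - 4)/(49*g^6 - 28*g^5 - 24*g^4 + 50*g^3 - 8*g^2 - 12*g + 9)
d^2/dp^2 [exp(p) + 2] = exp(p)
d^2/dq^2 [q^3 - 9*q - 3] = 6*q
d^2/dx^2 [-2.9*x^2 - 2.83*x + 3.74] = -5.80000000000000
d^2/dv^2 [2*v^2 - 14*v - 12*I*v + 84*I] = 4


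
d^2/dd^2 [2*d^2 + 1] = 4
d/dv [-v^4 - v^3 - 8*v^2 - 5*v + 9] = -4*v^3 - 3*v^2 - 16*v - 5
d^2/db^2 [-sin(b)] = sin(b)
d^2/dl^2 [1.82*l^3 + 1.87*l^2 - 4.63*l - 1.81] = 10.92*l + 3.74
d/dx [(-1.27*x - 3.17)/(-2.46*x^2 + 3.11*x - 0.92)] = (-3.1242*x^2 - 15.5964*x + 11.0271)/(6.0516*x^4 - 15.3012*x^3 + 14.1985*x^2 - 5.7224*x + 0.8464)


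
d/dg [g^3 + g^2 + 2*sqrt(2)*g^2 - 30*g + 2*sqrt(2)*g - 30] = 3*g^2 + 2*g + 4*sqrt(2)*g - 30 + 2*sqrt(2)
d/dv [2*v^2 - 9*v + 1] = 4*v - 9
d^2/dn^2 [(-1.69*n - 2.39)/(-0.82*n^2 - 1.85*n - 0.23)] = ((1.64*n + 1.85)*(1.69*n + 2.39)*(3.28*n + 3.7) - (8.3148*n + 10.1726)*(0.82*n^2 + 1.85*n + 0.23))/(0.82*n^2 + 1.85*n + 0.23)^3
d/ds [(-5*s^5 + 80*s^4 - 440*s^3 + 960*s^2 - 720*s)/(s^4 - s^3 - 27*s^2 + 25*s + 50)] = 5*(-s^6 - 2*s^5 + 149*s^4 - 744*s^3 + 378*s^2 + 3000*s - 1800)/(s^6 + 2*s^5 - 49*s^4 - 100*s^3 + 575*s^2 + 1250*s + 625)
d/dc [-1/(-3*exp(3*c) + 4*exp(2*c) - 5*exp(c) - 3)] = (-9*exp(2*c) + 8*exp(c) - 5)*exp(c)/(3*exp(3*c) - 4*exp(2*c) + 5*exp(c) + 3)^2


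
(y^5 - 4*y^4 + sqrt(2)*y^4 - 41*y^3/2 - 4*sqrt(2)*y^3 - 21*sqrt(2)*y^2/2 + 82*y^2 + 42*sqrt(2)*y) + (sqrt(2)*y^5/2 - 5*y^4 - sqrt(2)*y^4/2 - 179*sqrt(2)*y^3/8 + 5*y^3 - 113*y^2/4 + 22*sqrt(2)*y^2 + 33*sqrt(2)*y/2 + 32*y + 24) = sqrt(2)*y^5/2 + y^5 - 9*y^4 + sqrt(2)*y^4/2 - 211*sqrt(2)*y^3/8 - 31*y^3/2 + 23*sqrt(2)*y^2/2 + 215*y^2/4 + 32*y + 117*sqrt(2)*y/2 + 24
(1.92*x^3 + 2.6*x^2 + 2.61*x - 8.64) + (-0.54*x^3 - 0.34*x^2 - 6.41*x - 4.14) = 1.38*x^3 + 2.26*x^2 - 3.8*x - 12.78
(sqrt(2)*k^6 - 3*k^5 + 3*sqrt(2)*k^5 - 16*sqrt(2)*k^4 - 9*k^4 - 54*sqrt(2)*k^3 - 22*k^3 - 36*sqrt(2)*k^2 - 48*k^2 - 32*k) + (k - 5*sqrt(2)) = sqrt(2)*k^6 - 3*k^5 + 3*sqrt(2)*k^5 - 16*sqrt(2)*k^4 - 9*k^4 - 54*sqrt(2)*k^3 - 22*k^3 - 36*sqrt(2)*k^2 - 48*k^2 - 31*k - 5*sqrt(2)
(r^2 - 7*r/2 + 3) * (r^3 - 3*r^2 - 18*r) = r^5 - 13*r^4/2 - 9*r^3/2 + 54*r^2 - 54*r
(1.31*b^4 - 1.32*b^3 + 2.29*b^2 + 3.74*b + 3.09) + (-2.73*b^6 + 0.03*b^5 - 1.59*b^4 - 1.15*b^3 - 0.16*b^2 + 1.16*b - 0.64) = -2.73*b^6 + 0.03*b^5 - 0.28*b^4 - 2.47*b^3 + 2.13*b^2 + 4.9*b + 2.45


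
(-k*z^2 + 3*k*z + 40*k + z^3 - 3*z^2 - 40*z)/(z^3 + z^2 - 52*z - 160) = (-k + z)/(z + 4)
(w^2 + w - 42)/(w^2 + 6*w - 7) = (w - 6)/(w - 1)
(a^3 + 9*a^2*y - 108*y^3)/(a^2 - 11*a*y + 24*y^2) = (-a^2 - 12*a*y - 36*y^2)/(-a + 8*y)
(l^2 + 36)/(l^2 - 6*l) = (l^2 + 36)/(l*(l - 6))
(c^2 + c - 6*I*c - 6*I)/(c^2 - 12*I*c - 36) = (c + 1)/(c - 6*I)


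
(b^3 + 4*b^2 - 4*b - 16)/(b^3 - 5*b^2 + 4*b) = (b^3 + 4*b^2 - 4*b - 16)/(b*(b^2 - 5*b + 4))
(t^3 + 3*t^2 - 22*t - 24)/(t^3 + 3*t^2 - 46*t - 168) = (t^2 - 3*t - 4)/(t^2 - 3*t - 28)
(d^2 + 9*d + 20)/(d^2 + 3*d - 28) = (d^2 + 9*d + 20)/(d^2 + 3*d - 28)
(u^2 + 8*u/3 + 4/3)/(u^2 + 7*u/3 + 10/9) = 3*(u + 2)/(3*u + 5)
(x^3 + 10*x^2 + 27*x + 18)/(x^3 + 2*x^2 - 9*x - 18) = (x^2 + 7*x + 6)/(x^2 - x - 6)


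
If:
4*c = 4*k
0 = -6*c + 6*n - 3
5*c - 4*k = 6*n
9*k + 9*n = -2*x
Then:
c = -3/5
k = -3/5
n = -1/10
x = 63/20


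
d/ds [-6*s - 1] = -6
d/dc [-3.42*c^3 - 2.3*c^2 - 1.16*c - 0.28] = -10.26*c^2 - 4.6*c - 1.16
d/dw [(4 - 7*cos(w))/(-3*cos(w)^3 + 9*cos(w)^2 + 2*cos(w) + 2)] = 16*(42*cos(w)^3 - 99*cos(w)^2 + 72*cos(w) + 22)*sin(w)/(36*sin(w)^2 + cos(w) + 3*cos(3*w) - 44)^2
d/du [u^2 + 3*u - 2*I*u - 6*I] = 2*u + 3 - 2*I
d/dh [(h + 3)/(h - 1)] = -4/(h - 1)^2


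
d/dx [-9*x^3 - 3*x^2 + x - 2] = -27*x^2 - 6*x + 1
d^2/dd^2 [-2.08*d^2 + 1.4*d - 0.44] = -4.16000000000000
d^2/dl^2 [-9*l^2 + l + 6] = -18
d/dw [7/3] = 0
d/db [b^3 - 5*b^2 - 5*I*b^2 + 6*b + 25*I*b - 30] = 3*b^2 - 10*b - 10*I*b + 6 + 25*I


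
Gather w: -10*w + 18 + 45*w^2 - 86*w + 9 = 45*w^2 - 96*w + 27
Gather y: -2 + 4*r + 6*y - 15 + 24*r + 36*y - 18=28*r + 42*y - 35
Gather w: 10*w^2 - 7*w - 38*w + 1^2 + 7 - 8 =10*w^2 - 45*w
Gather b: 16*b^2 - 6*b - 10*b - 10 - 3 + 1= 16*b^2 - 16*b - 12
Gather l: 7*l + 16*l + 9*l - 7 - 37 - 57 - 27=32*l - 128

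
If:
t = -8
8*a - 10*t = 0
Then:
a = -10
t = -8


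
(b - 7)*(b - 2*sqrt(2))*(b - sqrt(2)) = b^3 - 7*b^2 - 3*sqrt(2)*b^2 + 4*b + 21*sqrt(2)*b - 28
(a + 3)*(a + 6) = a^2 + 9*a + 18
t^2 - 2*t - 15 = (t - 5)*(t + 3)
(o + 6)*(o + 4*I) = o^2 + 6*o + 4*I*o + 24*I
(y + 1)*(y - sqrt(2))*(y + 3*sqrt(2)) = y^3 + y^2 + 2*sqrt(2)*y^2 - 6*y + 2*sqrt(2)*y - 6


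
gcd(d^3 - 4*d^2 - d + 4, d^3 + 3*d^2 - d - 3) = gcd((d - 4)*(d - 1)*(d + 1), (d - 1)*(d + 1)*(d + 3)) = d^2 - 1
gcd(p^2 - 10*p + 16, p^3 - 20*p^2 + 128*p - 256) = p - 8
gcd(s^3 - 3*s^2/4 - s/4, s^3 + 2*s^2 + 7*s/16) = s^2 + s/4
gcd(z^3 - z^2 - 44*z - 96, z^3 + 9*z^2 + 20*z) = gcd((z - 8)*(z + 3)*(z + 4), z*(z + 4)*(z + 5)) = z + 4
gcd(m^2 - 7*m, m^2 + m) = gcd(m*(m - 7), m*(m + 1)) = m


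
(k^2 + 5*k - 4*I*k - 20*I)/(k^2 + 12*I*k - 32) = (k^2 + k*(5 - 4*I) - 20*I)/(k^2 + 12*I*k - 32)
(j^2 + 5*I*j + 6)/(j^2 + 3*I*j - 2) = (j^2 + 5*I*j + 6)/(j^2 + 3*I*j - 2)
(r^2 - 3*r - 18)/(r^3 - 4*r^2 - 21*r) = (r - 6)/(r*(r - 7))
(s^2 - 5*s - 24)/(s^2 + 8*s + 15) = (s - 8)/(s + 5)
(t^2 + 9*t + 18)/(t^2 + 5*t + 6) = (t + 6)/(t + 2)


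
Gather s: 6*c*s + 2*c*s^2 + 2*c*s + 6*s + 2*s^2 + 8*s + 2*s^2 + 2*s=s^2*(2*c + 4) + s*(8*c + 16)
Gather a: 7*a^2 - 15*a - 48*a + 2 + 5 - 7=7*a^2 - 63*a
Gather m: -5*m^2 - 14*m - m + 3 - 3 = -5*m^2 - 15*m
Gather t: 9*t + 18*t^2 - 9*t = 18*t^2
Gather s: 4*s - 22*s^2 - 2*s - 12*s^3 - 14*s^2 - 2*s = -12*s^3 - 36*s^2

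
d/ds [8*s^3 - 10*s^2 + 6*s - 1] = 24*s^2 - 20*s + 6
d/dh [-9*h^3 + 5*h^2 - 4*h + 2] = -27*h^2 + 10*h - 4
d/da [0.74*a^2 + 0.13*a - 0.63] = 1.48*a + 0.13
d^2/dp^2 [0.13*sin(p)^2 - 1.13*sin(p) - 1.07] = 1.13*sin(p) + 0.26*cos(2*p)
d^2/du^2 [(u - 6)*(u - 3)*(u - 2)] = 6*u - 22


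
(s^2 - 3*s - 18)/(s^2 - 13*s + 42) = (s + 3)/(s - 7)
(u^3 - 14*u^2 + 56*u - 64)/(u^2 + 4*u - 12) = (u^2 - 12*u + 32)/(u + 6)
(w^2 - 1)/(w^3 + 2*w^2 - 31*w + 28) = (w + 1)/(w^2 + 3*w - 28)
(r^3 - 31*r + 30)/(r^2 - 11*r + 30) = (r^2 + 5*r - 6)/(r - 6)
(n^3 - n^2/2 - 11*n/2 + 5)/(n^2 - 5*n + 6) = (2*n^2 + 3*n - 5)/(2*(n - 3))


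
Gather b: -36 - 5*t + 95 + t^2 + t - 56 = t^2 - 4*t + 3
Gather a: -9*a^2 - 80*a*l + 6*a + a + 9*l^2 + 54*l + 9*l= -9*a^2 + a*(7 - 80*l) + 9*l^2 + 63*l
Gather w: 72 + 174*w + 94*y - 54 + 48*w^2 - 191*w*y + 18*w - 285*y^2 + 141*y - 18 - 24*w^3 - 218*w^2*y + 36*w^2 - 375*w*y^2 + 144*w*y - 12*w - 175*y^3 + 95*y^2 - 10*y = -24*w^3 + w^2*(84 - 218*y) + w*(-375*y^2 - 47*y + 180) - 175*y^3 - 190*y^2 + 225*y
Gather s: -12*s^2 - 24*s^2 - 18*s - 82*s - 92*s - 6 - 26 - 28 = -36*s^2 - 192*s - 60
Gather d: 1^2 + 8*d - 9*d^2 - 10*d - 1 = -9*d^2 - 2*d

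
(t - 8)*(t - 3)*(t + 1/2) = t^3 - 21*t^2/2 + 37*t/2 + 12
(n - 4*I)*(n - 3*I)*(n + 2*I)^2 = n^4 - 3*I*n^3 + 12*n^2 - 20*I*n + 48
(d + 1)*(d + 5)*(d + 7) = d^3 + 13*d^2 + 47*d + 35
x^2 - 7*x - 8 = (x - 8)*(x + 1)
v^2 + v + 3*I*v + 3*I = (v + 1)*(v + 3*I)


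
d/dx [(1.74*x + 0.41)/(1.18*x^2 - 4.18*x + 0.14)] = (-2.0532*x^2 - 0.9676*x + 1.9574)/(1.3924*x^4 - 9.8648*x^3 + 17.8028*x^2 - 1.1704*x + 0.0196)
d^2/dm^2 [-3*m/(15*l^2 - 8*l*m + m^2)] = 6*(-4*m*(4*l - m)^2 + (-8*l + 3*m)*(15*l^2 - 8*l*m + m^2))/(15*l^2 - 8*l*m + m^2)^3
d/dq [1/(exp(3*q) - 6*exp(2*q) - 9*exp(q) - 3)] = 3*(-exp(2*q) + 4*exp(q) + 3)*exp(q)/(-exp(3*q) + 6*exp(2*q) + 9*exp(q) + 3)^2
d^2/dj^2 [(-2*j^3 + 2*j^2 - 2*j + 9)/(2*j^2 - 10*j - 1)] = 4*(-86*j^3 + 30*j^2 - 279*j + 470)/(8*j^6 - 120*j^5 + 588*j^4 - 880*j^3 - 294*j^2 - 30*j - 1)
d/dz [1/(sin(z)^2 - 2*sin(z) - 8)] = 2*(1 - sin(z))*cos(z)/((sin(z) - 4)^2*(sin(z) + 2)^2)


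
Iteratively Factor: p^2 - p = (p)*(p - 1)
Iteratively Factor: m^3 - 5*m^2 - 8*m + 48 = (m - 4)*(m^2 - m - 12) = (m - 4)^2*(m + 3)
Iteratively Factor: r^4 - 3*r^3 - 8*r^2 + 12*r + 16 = (r - 2)*(r^3 - r^2 - 10*r - 8) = (r - 2)*(r + 2)*(r^2 - 3*r - 4) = (r - 4)*(r - 2)*(r + 2)*(r + 1)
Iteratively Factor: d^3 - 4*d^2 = (d)*(d^2 - 4*d) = d^2*(d - 4)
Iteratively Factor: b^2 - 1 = (b + 1)*(b - 1)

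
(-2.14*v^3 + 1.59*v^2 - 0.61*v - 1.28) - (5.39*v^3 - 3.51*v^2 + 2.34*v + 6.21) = -7.53*v^3 + 5.1*v^2 - 2.95*v - 7.49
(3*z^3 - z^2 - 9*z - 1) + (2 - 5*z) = 3*z^3 - z^2 - 14*z + 1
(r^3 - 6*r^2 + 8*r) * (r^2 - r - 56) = r^5 - 7*r^4 - 42*r^3 + 328*r^2 - 448*r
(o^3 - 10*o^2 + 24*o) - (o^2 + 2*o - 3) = o^3 - 11*o^2 + 22*o + 3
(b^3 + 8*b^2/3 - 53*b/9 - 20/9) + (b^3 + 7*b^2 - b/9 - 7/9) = 2*b^3 + 29*b^2/3 - 6*b - 3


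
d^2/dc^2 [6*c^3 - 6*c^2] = 36*c - 12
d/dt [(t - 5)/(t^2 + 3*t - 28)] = (t^2 + 3*t - (t - 5)*(2*t + 3) - 28)/(t^2 + 3*t - 28)^2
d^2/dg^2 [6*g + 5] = 0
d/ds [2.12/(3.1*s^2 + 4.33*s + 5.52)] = (-13.144*s - 9.1796)/(3.1*s^2 + 4.33*s + 5.52)^2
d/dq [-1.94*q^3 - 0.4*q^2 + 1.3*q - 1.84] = -5.82*q^2 - 0.8*q + 1.3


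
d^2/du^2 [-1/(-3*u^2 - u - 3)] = 2*(-9*u^2 - 3*u + (6*u + 1)^2 - 9)/(3*u^2 + u + 3)^3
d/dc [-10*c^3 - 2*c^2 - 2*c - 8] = -30*c^2 - 4*c - 2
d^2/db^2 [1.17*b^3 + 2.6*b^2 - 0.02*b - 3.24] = 7.02*b + 5.2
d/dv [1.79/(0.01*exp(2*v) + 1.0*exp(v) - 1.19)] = (-0.0358*exp(v) - 1.79)*exp(v)/(0.01*exp(2*v) + 1.0*exp(v) - 1.19)^2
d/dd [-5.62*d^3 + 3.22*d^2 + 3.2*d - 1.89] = -16.86*d^2 + 6.44*d + 3.2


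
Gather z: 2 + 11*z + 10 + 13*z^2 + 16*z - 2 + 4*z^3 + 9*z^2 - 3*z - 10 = 4*z^3 + 22*z^2 + 24*z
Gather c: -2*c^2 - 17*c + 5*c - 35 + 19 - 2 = -2*c^2 - 12*c - 18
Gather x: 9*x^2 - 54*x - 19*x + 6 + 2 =9*x^2 - 73*x + 8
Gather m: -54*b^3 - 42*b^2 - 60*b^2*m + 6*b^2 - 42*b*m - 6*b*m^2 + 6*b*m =-54*b^3 - 36*b^2 - 6*b*m^2 + m*(-60*b^2 - 36*b)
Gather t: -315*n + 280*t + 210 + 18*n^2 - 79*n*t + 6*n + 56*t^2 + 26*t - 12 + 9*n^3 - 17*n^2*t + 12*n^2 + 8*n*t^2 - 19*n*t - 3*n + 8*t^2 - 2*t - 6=9*n^3 + 30*n^2 - 312*n + t^2*(8*n + 64) + t*(-17*n^2 - 98*n + 304) + 192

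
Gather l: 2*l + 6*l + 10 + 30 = 8*l + 40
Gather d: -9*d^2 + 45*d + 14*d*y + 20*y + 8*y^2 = -9*d^2 + d*(14*y + 45) + 8*y^2 + 20*y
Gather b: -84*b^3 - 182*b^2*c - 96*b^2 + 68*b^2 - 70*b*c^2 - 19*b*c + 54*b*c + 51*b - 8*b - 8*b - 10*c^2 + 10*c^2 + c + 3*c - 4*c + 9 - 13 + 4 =-84*b^3 + b^2*(-182*c - 28) + b*(-70*c^2 + 35*c + 35)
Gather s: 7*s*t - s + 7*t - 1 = s*(7*t - 1) + 7*t - 1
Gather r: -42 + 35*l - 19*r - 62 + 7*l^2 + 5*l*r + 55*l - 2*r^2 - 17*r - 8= 7*l^2 + 90*l - 2*r^2 + r*(5*l - 36) - 112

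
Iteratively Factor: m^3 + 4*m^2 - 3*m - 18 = (m - 2)*(m^2 + 6*m + 9) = (m - 2)*(m + 3)*(m + 3)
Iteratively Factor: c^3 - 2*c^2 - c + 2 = (c - 2)*(c^2 - 1) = (c - 2)*(c - 1)*(c + 1)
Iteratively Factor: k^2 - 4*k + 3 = (k - 3)*(k - 1)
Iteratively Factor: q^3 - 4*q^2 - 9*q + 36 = (q - 3)*(q^2 - q - 12) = (q - 3)*(q + 3)*(q - 4)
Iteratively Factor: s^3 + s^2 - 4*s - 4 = (s - 2)*(s^2 + 3*s + 2) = (s - 2)*(s + 1)*(s + 2)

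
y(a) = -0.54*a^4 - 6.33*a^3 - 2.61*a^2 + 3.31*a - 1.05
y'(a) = -2.16*a^3 - 18.99*a^2 - 5.22*a + 3.31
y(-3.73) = 174.26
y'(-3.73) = -129.33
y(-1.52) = 7.24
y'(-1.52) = -25.04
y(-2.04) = 25.72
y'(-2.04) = -46.73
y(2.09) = -73.62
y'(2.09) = -110.27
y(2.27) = -95.37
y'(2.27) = -131.66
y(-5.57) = 473.64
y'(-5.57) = -183.51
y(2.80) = -184.39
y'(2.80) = -207.60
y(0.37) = -0.51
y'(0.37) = -1.33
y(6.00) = -2142.27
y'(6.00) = -1178.21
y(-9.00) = 829.38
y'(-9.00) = 86.74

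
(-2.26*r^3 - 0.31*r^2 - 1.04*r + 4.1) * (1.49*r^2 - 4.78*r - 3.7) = -3.3674*r^5 + 10.3409*r^4 + 8.2942*r^3 + 12.2272*r^2 - 15.75*r - 15.17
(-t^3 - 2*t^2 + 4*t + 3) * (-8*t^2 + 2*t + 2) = 8*t^5 + 14*t^4 - 38*t^3 - 20*t^2 + 14*t + 6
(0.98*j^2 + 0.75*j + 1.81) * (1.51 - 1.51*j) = -1.4798*j^3 + 0.3473*j^2 - 1.6006*j + 2.7331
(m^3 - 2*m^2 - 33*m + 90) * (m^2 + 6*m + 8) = m^5 + 4*m^4 - 37*m^3 - 124*m^2 + 276*m + 720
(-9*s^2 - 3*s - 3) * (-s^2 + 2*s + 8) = 9*s^4 - 15*s^3 - 75*s^2 - 30*s - 24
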